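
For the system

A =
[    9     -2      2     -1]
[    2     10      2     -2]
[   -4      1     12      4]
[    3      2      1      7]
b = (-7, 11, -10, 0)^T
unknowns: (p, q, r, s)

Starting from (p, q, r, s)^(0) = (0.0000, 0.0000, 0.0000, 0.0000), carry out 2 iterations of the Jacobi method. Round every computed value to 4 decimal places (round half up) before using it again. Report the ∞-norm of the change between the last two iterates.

Iteration 1:
  p = (-7 - (-2)·0.0000 - (2)·0.0000 - (-1)·0.0000) / (9) = -0.7778
  q = (11 - (2)·0.0000 - (2)·0.0000 - (-2)·0.0000) / (10) = 1.1000
  r = (-10 - (-4)·0.0000 - (1)·0.0000 - (4)·0.0000) / (12) = -0.8333
  s = (0 - (3)·0.0000 - (2)·0.0000 - (1)·0.0000) / (7) = 0.0000
Iteration 2:
  p = (-7 - (-2)·1.1000 - (2)·-0.8333 - (-1)·0.0000) / (9) = -0.3482
  q = (11 - (2)·-0.7778 - (2)·-0.8333 - (-2)·0.0000) / (10) = 1.4222
  r = (-10 - (-4)·-0.7778 - (1)·1.1000 - (4)·0.0000) / (12) = -1.1843
  s = (0 - (3)·-0.7778 - (2)·1.1000 - (1)·-0.8333) / (7) = 0.1381
Change: (0.4296, 0.3222, -0.3510, 0.1381) → max |·| = 0.4296

0.4296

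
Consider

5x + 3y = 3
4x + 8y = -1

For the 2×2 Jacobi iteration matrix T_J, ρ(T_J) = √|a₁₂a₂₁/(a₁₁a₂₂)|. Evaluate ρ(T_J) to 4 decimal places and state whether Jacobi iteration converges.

a₁₂a₂₁/(a₁₁a₂₂) = (3)·(4) / ((5)·(8)) = 0.300000
ρ = √|0.300000| = √0.300000 = 0.5477
ρ < 1, so Jacobi converges

0.5477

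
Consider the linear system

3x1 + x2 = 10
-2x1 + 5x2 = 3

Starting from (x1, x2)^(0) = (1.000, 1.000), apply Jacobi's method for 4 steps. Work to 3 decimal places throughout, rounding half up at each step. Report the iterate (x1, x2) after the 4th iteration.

Iteration 1:
  x1 = (10 - (1)·1.000) / (3) = 3.000
  x2 = (3 - (-2)·1.000) / (5) = 1.000
Iteration 2:
  x1 = (10 - (1)·1.000) / (3) = 3.000
  x2 = (3 - (-2)·3.000) / (5) = 1.800
Iteration 3:
  x1 = (10 - (1)·1.800) / (3) = 2.733
  x2 = (3 - (-2)·3.000) / (5) = 1.800
Iteration 4:
  x1 = (10 - (1)·1.800) / (3) = 2.733
  x2 = (3 - (-2)·2.733) / (5) = 1.693

(2.733, 1.693)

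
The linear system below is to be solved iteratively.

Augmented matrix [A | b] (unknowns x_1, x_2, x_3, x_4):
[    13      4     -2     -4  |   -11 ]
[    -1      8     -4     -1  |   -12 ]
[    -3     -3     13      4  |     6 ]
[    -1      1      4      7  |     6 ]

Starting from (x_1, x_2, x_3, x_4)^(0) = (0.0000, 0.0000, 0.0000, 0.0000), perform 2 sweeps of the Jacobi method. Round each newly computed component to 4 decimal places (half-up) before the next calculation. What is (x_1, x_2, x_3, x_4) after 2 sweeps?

Iteration 1:
  x_1 = (-11 - (4)·0.0000 - (-2)·0.0000 - (-4)·0.0000) / (13) = -0.8462
  x_2 = (-12 - (-1)·0.0000 - (-4)·0.0000 - (-1)·0.0000) / (8) = -1.5000
  x_3 = (6 - (-3)·0.0000 - (-3)·0.0000 - (4)·0.0000) / (13) = 0.4615
  x_4 = (6 - (-1)·0.0000 - (1)·0.0000 - (4)·0.0000) / (7) = 0.8571
Iteration 2:
  x_1 = (-11 - (4)·-1.5000 - (-2)·0.4615 - (-4)·0.8571) / (13) = -0.0499
  x_2 = (-12 - (-1)·-0.8462 - (-4)·0.4615 - (-1)·0.8571) / (8) = -1.2679
  x_3 = (6 - (-3)·-0.8462 - (-3)·-1.5000 - (4)·0.8571) / (13) = -0.3436
  x_4 = (6 - (-1)·-0.8462 - (1)·-1.5000 - (4)·0.4615) / (7) = 0.6868

(-0.0499, -1.2679, -0.3436, 0.6868)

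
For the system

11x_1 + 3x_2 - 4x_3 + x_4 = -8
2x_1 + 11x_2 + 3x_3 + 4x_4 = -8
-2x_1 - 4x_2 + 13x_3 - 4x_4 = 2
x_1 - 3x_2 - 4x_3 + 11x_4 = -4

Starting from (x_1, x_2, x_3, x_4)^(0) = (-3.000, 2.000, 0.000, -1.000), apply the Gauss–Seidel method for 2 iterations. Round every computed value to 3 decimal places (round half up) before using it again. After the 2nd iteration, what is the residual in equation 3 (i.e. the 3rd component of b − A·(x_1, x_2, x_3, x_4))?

-0.072

Iteration 1:
  x_1 = (-8 - (3)·2.000 - (-4)·0.000 - (1)·-1.000) / (11) = -1.182
  x_2 = (-8 - (2)·-1.182 - (3)·0.000 - (4)·-1.000) / (11) = -0.149
  x_3 = (2 - (-2)·-1.182 - (-4)·-0.149 - (-4)·-1.000) / (13) = -0.382
  x_4 = (-4 - (1)·-1.182 - (-3)·-0.149 - (-4)·-0.382) / (11) = -0.436
Iteration 2:
  x_1 = (-8 - (3)·-0.149 - (-4)·-0.382 - (1)·-0.436) / (11) = -0.786
  x_2 = (-8 - (2)·-0.786 - (3)·-0.382 - (4)·-0.436) / (11) = -0.322
  x_3 = (2 - (-2)·-0.786 - (-4)·-0.322 - (-4)·-0.436) / (13) = -0.200
  x_4 = (-4 - (1)·-0.786 - (-3)·-0.322 - (-4)·-0.200) / (11) = -0.453
Residual b − A·x = (1.265, -0.474, -0.072, 0.003)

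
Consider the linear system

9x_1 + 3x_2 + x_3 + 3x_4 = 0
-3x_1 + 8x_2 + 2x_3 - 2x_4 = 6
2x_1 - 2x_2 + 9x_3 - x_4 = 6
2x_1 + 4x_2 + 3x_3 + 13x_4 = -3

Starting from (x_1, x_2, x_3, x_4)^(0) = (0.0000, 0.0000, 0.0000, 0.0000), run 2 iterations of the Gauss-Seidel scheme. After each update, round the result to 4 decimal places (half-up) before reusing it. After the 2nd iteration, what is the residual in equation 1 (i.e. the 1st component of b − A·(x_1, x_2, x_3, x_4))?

Iteration 1:
  x_1 = (0 - (3)·0.0000 - (1)·0.0000 - (3)·0.0000) / (9) = 0.0000
  x_2 = (6 - (-3)·0.0000 - (2)·0.0000 - (-2)·0.0000) / (8) = 0.7500
  x_3 = (6 - (2)·0.0000 - (-2)·0.7500 - (-1)·0.0000) / (9) = 0.8333
  x_4 = (-3 - (2)·0.0000 - (4)·0.7500 - (3)·0.8333) / (13) = -0.6538
Iteration 2:
  x_1 = (0 - (3)·0.7500 - (1)·0.8333 - (3)·-0.6538) / (9) = -0.1247
  x_2 = (6 - (-3)·-0.1247 - (2)·0.8333 - (-2)·-0.6538) / (8) = 0.3315
  x_3 = (6 - (2)·-0.1247 - (-2)·0.3315 - (-1)·-0.6538) / (9) = 0.6954
  x_4 = (-3 - (2)·-0.1247 - (4)·0.3315 - (3)·0.6954) / (13) = -0.4741
Residual b − A·x = (0.8547, 0.6349, 0.1797, 0.0005)

0.8547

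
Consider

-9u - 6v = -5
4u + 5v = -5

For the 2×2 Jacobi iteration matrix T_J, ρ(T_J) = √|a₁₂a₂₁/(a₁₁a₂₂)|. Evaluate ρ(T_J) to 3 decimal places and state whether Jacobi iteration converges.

0.730

a₁₂a₂₁/(a₁₁a₂₂) = (-6)·(4) / ((-9)·(5)) = 0.533333
ρ = √|0.533333| = √0.533333 = 0.730
ρ < 1, so Jacobi converges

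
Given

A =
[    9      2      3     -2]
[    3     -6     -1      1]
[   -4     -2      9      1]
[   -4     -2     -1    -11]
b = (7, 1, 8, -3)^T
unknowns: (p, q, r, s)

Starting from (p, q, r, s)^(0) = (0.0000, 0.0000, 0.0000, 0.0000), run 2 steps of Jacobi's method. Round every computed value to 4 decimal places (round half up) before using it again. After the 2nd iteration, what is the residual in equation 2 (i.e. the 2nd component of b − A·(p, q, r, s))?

Iteration 1:
  p = (7 - (2)·0.0000 - (3)·0.0000 - (-2)·0.0000) / (9) = 0.7778
  q = (1 - (3)·0.0000 - (-1)·0.0000 - (1)·0.0000) / (-6) = -0.1667
  r = (8 - (-4)·0.0000 - (-2)·0.0000 - (1)·0.0000) / (9) = 0.8889
  s = (-3 - (-4)·0.0000 - (-2)·0.0000 - (-1)·0.0000) / (-11) = 0.2727
Iteration 2:
  p = (7 - (2)·-0.1667 - (3)·0.8889 - (-2)·0.2727) / (9) = 0.5791
  q = (1 - (3)·0.7778 - (-1)·0.8889 - (1)·0.2727) / (-6) = 0.1195
  r = (8 - (-4)·0.7778 - (-2)·-0.1667 - (1)·0.2727) / (9) = 1.1672
  s = (-3 - (-4)·0.7778 - (-2)·-0.1667 - (-1)·0.8889) / (-11) = -0.0606
Residual b − A·x = (-2.0737, 1.2075, 0.1112, 0.0560)

1.2075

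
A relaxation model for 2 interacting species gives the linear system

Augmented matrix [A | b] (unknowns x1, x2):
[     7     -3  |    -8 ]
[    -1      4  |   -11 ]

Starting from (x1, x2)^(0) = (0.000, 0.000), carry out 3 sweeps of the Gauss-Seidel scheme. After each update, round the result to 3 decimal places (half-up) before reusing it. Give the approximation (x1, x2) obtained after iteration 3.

Iteration 1:
  x1 = (-8 - (-3)·0.000) / (7) = -1.143
  x2 = (-11 - (-1)·-1.143) / (4) = -3.036
Iteration 2:
  x1 = (-8 - (-3)·-3.036) / (7) = -2.444
  x2 = (-11 - (-1)·-2.444) / (4) = -3.361
Iteration 3:
  x1 = (-8 - (-3)·-3.361) / (7) = -2.583
  x2 = (-11 - (-1)·-2.583) / (4) = -3.396

(-2.583, -3.396)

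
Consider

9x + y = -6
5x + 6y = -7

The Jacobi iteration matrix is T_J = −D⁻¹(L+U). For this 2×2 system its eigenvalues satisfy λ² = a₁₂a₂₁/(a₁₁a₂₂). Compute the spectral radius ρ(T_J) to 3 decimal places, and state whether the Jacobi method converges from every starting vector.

0.304

a₁₂a₂₁/(a₁₁a₂₂) = (1)·(5) / ((9)·(6)) = 0.092593
ρ = √|0.092593| = √0.092593 = 0.304
ρ < 1, so Jacobi converges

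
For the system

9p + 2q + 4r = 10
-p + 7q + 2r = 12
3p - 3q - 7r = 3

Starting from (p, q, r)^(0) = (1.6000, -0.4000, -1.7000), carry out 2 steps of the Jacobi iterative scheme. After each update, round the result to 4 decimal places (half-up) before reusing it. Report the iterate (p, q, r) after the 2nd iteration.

Iteration 1:
  p = (10 - (2)·-0.4000 - (4)·-1.7000) / (9) = 1.9556
  q = (12 - (-1)·1.6000 - (2)·-1.7000) / (7) = 2.4286
  r = (3 - (3)·1.6000 - (-3)·-0.4000) / (-7) = 0.4286
Iteration 2:
  p = (10 - (2)·2.4286 - (4)·0.4286) / (9) = 0.3809
  q = (12 - (-1)·1.9556 - (2)·0.4286) / (7) = 1.8712
  r = (3 - (3)·1.9556 - (-3)·2.4286) / (-7) = -0.6313

(0.3809, 1.8712, -0.6313)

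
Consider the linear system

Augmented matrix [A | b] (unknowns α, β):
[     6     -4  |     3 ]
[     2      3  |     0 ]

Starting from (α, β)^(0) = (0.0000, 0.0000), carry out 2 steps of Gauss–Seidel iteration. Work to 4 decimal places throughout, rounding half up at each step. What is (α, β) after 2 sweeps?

Iteration 1:
  α = (3 - (-4)·0.0000) / (6) = 0.5000
  β = (0 - (2)·0.5000) / (3) = -0.3333
Iteration 2:
  α = (3 - (-4)·-0.3333) / (6) = 0.2778
  β = (0 - (2)·0.2778) / (3) = -0.1852

(0.2778, -0.1852)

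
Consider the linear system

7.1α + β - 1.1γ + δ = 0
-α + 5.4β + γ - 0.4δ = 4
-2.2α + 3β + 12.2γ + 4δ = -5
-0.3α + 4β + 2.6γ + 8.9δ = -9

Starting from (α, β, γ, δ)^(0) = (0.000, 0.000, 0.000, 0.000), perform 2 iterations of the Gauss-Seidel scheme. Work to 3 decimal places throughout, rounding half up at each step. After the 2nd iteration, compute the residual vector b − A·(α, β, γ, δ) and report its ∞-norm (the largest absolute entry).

Iteration 1:
  α = (0 - (1)·0.000 - (-1.1)·0.000 - (1)·0.000) / (7.1) = 0.000
  β = (4 - (-1)·0.000 - (1)·0.000 - (-0.4)·0.000) / (5.4) = 0.741
  γ = (-5 - (-2.2)·0.000 - (3)·0.741 - (4)·0.000) / (12.2) = -0.592
  δ = (-9 - (-0.3)·0.000 - (4)·0.741 - (2.6)·-0.592) / (8.9) = -1.171
Iteration 2:
  α = (0 - (1)·0.741 - (-1.1)·-0.592 - (1)·-1.171) / (7.1) = -0.031
  β = (4 - (-1)·-0.031 - (1)·-0.592 - (-0.4)·-1.171) / (5.4) = 0.758
  γ = (-5 - (-2.2)·-0.031 - (3)·0.758 - (4)·-1.171) / (12.2) = -0.218
  δ = (-9 - (-0.3)·-0.031 - (4)·0.758 - (2.6)·-0.218) / (8.9) = -1.289
Residual b − A·x = (0.511, -0.422, 0.473, -0.002); ∞-norm = 0.511

0.511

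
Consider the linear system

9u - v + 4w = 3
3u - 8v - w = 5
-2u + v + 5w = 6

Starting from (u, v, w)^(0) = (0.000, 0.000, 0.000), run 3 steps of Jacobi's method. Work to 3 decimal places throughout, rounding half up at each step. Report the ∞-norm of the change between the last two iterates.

0.258

Iteration 1:
  u = (3 - (-1)·0.000 - (4)·0.000) / (9) = 0.333
  v = (5 - (3)·0.000 - (-1)·0.000) / (-8) = -0.625
  w = (6 - (-2)·0.000 - (1)·0.000) / (5) = 1.200
Iteration 2:
  u = (3 - (-1)·-0.625 - (4)·1.200) / (9) = -0.269
  v = (5 - (3)·0.333 - (-1)·1.200) / (-8) = -0.650
  w = (6 - (-2)·0.333 - (1)·-0.625) / (5) = 1.458
Iteration 3:
  u = (3 - (-1)·-0.650 - (4)·1.458) / (9) = -0.387
  v = (5 - (3)·-0.269 - (-1)·1.458) / (-8) = -0.908
  w = (6 - (-2)·-0.269 - (1)·-0.650) / (5) = 1.222
Change: (-0.118, -0.258, -0.236) → max |·| = 0.258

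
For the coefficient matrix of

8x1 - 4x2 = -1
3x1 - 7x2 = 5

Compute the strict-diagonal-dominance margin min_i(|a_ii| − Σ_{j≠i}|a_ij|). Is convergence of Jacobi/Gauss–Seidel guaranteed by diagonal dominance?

row 1: |8| − (4) = 4
row 2: |-7| − (3) = 4
minimum over rows = 4 → strictly diagonally dominant (convergence guaranteed)

4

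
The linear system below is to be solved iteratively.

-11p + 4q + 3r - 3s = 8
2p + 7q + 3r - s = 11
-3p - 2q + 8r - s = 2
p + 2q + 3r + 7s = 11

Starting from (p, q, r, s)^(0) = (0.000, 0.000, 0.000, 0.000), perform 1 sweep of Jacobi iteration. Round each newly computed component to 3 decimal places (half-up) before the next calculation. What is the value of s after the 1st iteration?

Iteration 1:
  p = (8 - (4)·0.000 - (3)·0.000 - (-3)·0.000) / (-11) = -0.727
  q = (11 - (2)·0.000 - (3)·0.000 - (-1)·0.000) / (7) = 1.571
  r = (2 - (-3)·0.000 - (-2)·0.000 - (-1)·0.000) / (8) = 0.250
  s = (11 - (1)·0.000 - (2)·0.000 - (3)·0.000) / (7) = 1.571

1.571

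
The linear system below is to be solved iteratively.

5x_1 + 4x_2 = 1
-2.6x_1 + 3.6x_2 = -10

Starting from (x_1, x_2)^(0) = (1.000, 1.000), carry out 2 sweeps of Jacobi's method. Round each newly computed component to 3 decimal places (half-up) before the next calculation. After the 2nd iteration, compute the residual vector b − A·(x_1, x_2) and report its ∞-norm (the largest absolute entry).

Iteration 1:
  x_1 = (1 - (4)·1.000) / (5) = -0.600
  x_2 = (-10 - (-2.6)·1.000) / (3.6) = -2.056
Iteration 2:
  x_1 = (1 - (4)·-2.056) / (5) = 1.845
  x_2 = (-10 - (-2.6)·-0.600) / (3.6) = -3.211
Residual b − A·x = (4.619, 6.357); ∞-norm = 6.357

6.357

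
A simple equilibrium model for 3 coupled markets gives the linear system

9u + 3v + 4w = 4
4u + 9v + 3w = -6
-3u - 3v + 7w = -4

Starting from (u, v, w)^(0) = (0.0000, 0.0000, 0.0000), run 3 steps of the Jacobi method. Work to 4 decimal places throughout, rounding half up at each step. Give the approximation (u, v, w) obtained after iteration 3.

Iteration 1:
  u = (4 - (3)·0.0000 - (4)·0.0000) / (9) = 0.4444
  v = (-6 - (4)·0.0000 - (3)·0.0000) / (9) = -0.6667
  w = (-4 - (-3)·0.0000 - (-3)·0.0000) / (7) = -0.5714
Iteration 2:
  u = (4 - (3)·-0.6667 - (4)·-0.5714) / (9) = 0.9206
  v = (-6 - (4)·0.4444 - (3)·-0.5714) / (9) = -0.6737
  w = (-4 - (-3)·0.4444 - (-3)·-0.6667) / (7) = -0.6667
Iteration 3:
  u = (4 - (3)·-0.6737 - (4)·-0.6667) / (9) = 0.9653
  v = (-6 - (4)·0.9206 - (3)·-0.6667) / (9) = -0.8536
  w = (-4 - (-3)·0.9206 - (-3)·-0.6737) / (7) = -0.4656

(0.9653, -0.8536, -0.4656)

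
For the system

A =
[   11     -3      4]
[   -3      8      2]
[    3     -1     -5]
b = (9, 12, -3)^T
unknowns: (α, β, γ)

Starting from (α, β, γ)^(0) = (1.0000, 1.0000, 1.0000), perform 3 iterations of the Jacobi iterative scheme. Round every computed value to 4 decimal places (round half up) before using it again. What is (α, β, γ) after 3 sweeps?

(0.9748, 1.6588, 0.8341)

Iteration 1:
  α = (9 - (-3)·1.0000 - (4)·1.0000) / (11) = 0.7273
  β = (12 - (-3)·1.0000 - (2)·1.0000) / (8) = 1.6250
  γ = (-3 - (3)·1.0000 - (-1)·1.0000) / (-5) = 1.0000
Iteration 2:
  α = (9 - (-3)·1.6250 - (4)·1.0000) / (11) = 0.8977
  β = (12 - (-3)·0.7273 - (2)·1.0000) / (8) = 1.5227
  γ = (-3 - (3)·0.7273 - (-1)·1.6250) / (-5) = 0.7114
Iteration 3:
  α = (9 - (-3)·1.5227 - (4)·0.7114) / (11) = 0.9748
  β = (12 - (-3)·0.8977 - (2)·0.7114) / (8) = 1.6588
  γ = (-3 - (3)·0.8977 - (-1)·1.5227) / (-5) = 0.8341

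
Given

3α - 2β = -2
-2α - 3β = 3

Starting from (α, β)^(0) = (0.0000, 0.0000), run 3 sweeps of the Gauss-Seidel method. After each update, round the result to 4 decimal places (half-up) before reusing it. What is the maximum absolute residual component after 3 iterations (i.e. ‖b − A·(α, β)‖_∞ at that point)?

Iteration 1:
  α = (-2 - (-2)·0.0000) / (3) = -0.6667
  β = (3 - (-2)·-0.6667) / (-3) = -0.5555
Iteration 2:
  α = (-2 - (-2)·-0.5555) / (3) = -1.0370
  β = (3 - (-2)·-1.0370) / (-3) = -0.3087
Iteration 3:
  α = (-2 - (-2)·-0.3087) / (3) = -0.8725
  β = (3 - (-2)·-0.8725) / (-3) = -0.4183
Residual b − A·x = (-0.2191, 0.0001); ∞-norm = 0.2191

0.2191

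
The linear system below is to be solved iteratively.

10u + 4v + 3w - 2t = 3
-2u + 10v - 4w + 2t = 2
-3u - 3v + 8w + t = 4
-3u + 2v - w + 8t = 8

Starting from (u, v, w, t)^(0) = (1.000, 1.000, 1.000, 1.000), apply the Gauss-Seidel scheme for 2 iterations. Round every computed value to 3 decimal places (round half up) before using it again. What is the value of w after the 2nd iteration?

0.554

Iteration 1:
  u = (3 - (4)·1.000 - (3)·1.000 - (-2)·1.000) / (10) = -0.200
  v = (2 - (-2)·-0.200 - (-4)·1.000 - (2)·1.000) / (10) = 0.360
  w = (4 - (-3)·-0.200 - (-3)·0.360 - (1)·1.000) / (8) = 0.435
  t = (8 - (-3)·-0.200 - (2)·0.360 - (-1)·0.435) / (8) = 0.889
Iteration 2:
  u = (3 - (4)·0.360 - (3)·0.435 - (-2)·0.889) / (10) = 0.203
  v = (2 - (-2)·0.203 - (-4)·0.435 - (2)·0.889) / (10) = 0.237
  w = (4 - (-3)·0.203 - (-3)·0.237 - (1)·0.889) / (8) = 0.554
  t = (8 - (-3)·0.203 - (2)·0.237 - (-1)·0.554) / (8) = 1.086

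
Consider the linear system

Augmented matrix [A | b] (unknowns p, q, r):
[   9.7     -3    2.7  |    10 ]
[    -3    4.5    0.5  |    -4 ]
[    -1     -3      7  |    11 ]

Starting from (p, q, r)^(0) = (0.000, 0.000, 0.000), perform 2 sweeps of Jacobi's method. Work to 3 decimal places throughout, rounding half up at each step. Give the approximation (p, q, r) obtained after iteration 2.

Iteration 1:
  p = (10 - (-3)·0.000 - (2.7)·0.000) / (9.7) = 1.031
  q = (-4 - (-3)·0.000 - (0.5)·0.000) / (4.5) = -0.889
  r = (11 - (-1)·0.000 - (-3)·0.000) / (7) = 1.571
Iteration 2:
  p = (10 - (-3)·-0.889 - (2.7)·1.571) / (9.7) = 0.319
  q = (-4 - (-3)·1.031 - (0.5)·1.571) / (4.5) = -0.376
  r = (11 - (-1)·1.031 - (-3)·-0.889) / (7) = 1.338

(0.319, -0.376, 1.338)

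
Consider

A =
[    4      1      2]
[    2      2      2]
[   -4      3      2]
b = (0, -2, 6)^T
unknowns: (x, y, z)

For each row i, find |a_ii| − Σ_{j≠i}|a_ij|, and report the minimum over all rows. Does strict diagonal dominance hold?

-5

row 1: |4| − (1+2) = 1
row 2: |2| − (2+2) = -2
row 3: |2| − (4+3) = -5
minimum over rows = -5 → not strictly diagonally dominant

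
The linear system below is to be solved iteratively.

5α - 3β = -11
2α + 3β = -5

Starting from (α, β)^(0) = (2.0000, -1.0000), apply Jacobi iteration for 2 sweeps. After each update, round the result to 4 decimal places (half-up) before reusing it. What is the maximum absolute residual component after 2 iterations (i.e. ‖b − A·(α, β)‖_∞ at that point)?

Iteration 1:
  α = (-11 - (-3)·-1.0000) / (5) = -2.8000
  β = (-5 - (2)·2.0000) / (3) = -3.0000
Iteration 2:
  α = (-11 - (-3)·-3.0000) / (5) = -4.0000
  β = (-5 - (2)·-2.8000) / (3) = 0.2000
Residual b − A·x = (9.6000, 2.4000); ∞-norm = 9.6000

9.6000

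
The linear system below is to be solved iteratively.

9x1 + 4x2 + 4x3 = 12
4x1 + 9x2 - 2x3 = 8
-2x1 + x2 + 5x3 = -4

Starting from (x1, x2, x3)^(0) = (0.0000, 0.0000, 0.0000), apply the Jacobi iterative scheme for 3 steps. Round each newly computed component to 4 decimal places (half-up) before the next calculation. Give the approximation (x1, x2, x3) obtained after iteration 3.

Iteration 1:
  x1 = (12 - (4)·0.0000 - (4)·0.0000) / (9) = 1.3333
  x2 = (8 - (4)·0.0000 - (-2)·0.0000) / (9) = 0.8889
  x3 = (-4 - (-2)·0.0000 - (1)·0.0000) / (5) = -0.8000
Iteration 2:
  x1 = (12 - (4)·0.8889 - (4)·-0.8000) / (9) = 1.2938
  x2 = (8 - (4)·1.3333 - (-2)·-0.8000) / (9) = 0.1185
  x3 = (-4 - (-2)·1.3333 - (1)·0.8889) / (5) = -0.4445
Iteration 3:
  x1 = (12 - (4)·0.1185 - (4)·-0.4445) / (9) = 1.4782
  x2 = (8 - (4)·1.2938 - (-2)·-0.4445) / (9) = 0.2151
  x3 = (-4 - (-2)·1.2938 - (1)·0.1185) / (5) = -0.3062

(1.4782, 0.2151, -0.3062)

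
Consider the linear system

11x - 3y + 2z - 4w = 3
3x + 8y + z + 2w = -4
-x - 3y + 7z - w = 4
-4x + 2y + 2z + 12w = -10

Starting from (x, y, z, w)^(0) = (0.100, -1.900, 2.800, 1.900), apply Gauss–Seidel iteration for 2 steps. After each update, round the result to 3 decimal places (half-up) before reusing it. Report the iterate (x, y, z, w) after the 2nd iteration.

(-0.381, -0.221, 0.325, -0.978)

Iteration 1:
  x = (3 - (-3)·-1.900 - (2)·2.800 - (-4)·1.900) / (11) = -0.064
  y = (-4 - (3)·-0.064 - (1)·2.800 - (2)·1.900) / (8) = -1.301
  z = (4 - (-1)·-0.064 - (-3)·-1.301 - (-1)·1.900) / (7) = 0.276
  w = (-10 - (-4)·-0.064 - (2)·-1.301 - (2)·0.276) / (12) = -0.684
Iteration 2:
  x = (3 - (-3)·-1.301 - (2)·0.276 - (-4)·-0.684) / (11) = -0.381
  y = (-4 - (3)·-0.381 - (1)·0.276 - (2)·-0.684) / (8) = -0.221
  z = (4 - (-1)·-0.381 - (-3)·-0.221 - (-1)·-0.684) / (7) = 0.325
  w = (-10 - (-4)·-0.381 - (2)·-0.221 - (2)·0.325) / (12) = -0.978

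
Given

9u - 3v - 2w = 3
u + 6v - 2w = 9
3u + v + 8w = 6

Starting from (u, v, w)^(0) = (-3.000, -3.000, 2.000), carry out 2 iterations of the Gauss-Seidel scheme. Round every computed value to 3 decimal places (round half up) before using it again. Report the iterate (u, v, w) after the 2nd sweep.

Iteration 1:
  u = (3 - (-3)·-3.000 - (-2)·2.000) / (9) = -0.222
  v = (9 - (1)·-0.222 - (-2)·2.000) / (6) = 2.204
  w = (6 - (3)·-0.222 - (1)·2.204) / (8) = 0.558
Iteration 2:
  u = (3 - (-3)·2.204 - (-2)·0.558) / (9) = 1.192
  v = (9 - (1)·1.192 - (-2)·0.558) / (6) = 1.487
  w = (6 - (3)·1.192 - (1)·1.487) / (8) = 0.117

(1.192, 1.487, 0.117)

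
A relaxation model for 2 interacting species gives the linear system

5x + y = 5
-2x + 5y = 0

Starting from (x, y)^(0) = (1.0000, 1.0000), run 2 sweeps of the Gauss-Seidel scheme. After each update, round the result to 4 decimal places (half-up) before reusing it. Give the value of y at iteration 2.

Iteration 1:
  x = (5 - (1)·1.0000) / (5) = 0.8000
  y = (0 - (-2)·0.8000) / (5) = 0.3200
Iteration 2:
  x = (5 - (1)·0.3200) / (5) = 0.9360
  y = (0 - (-2)·0.9360) / (5) = 0.3744

0.3744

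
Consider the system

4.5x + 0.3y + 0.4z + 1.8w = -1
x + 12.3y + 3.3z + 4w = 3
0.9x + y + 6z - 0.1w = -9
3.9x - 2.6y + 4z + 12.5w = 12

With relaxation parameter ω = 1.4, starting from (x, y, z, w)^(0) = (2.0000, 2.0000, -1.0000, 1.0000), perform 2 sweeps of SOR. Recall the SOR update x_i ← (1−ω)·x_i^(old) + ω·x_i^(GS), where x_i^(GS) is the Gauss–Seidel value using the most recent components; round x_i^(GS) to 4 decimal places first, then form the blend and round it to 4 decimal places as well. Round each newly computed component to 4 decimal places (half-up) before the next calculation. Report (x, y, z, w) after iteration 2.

(-0.6389, 0.0329, -1.4299, 1.4115)

Iteration 1:
  x: GS value = (-1 - (0.3)·2.0000 - (0.4)·-1.0000 - (1.8)·1.0000) / (4.5) = -0.6667;  x ← (1−ω)·2.0000 + ω·-0.6667 = -1.7334
  y: GS value = (3 - (1)·-1.7334 - (3.3)·-1.0000 - (4)·1.0000) / (12.3) = 0.3279;  y ← (1−ω)·2.0000 + ω·0.3279 = -0.3409
  z: GS value = (-9 - (0.9)·-1.7334 - (1)·-0.3409 - (-0.1)·1.0000) / (6) = -1.1665;  z ← (1−ω)·-1.0000 + ω·-1.1665 = -1.2331
  w: GS value = (12 - (3.9)·-1.7334 - (-2.6)·-0.3409 - (4)·-1.2331) / (12.5) = 1.8245;  w ← (1−ω)·1.0000 + ω·1.8245 = 2.1543
Iteration 2:
  x: GS value = (-1 - (0.3)·-0.3409 - (0.4)·-1.2331 - (1.8)·2.1543) / (4.5) = -0.9516;  x ← (1−ω)·-1.7334 + ω·-0.9516 = -0.6389
  y: GS value = (3 - (1)·-0.6389 - (3.3)·-1.2331 - (4)·2.1543) / (12.3) = -0.0739;  y ← (1−ω)·-0.3409 + ω·-0.0739 = 0.0329
  z: GS value = (-9 - (0.9)·-0.6389 - (1)·0.0329 - (-0.1)·2.1543) / (6) = -1.3737;  z ← (1−ω)·-1.2331 + ω·-1.3737 = -1.4299
  w: GS value = (12 - (3.9)·-0.6389 - (-2.6)·0.0329 - (4)·-1.4299) / (12.5) = 1.6237;  w ← (1−ω)·2.1543 + ω·1.6237 = 1.4115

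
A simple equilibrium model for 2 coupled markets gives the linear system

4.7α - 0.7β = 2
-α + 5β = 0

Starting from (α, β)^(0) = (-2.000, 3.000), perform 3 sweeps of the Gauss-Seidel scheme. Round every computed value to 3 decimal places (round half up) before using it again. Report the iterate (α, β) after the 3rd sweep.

Iteration 1:
  α = (2 - (-0.7)·3.000) / (4.7) = 0.872
  β = (0 - (-1)·0.872) / (5) = 0.174
Iteration 2:
  α = (2 - (-0.7)·0.174) / (4.7) = 0.451
  β = (0 - (-1)·0.451) / (5) = 0.090
Iteration 3:
  α = (2 - (-0.7)·0.090) / (4.7) = 0.439
  β = (0 - (-1)·0.439) / (5) = 0.088

(0.439, 0.088)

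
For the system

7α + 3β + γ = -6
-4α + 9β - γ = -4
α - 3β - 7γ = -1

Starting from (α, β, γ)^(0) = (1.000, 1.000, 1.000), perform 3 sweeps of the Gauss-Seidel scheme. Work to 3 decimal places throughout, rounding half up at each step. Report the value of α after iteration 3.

-0.638

Iteration 1:
  α = (-6 - (3)·1.000 - (1)·1.000) / (7) = -1.429
  β = (-4 - (-4)·-1.429 - (-1)·1.000) / (9) = -0.968
  γ = (-1 - (1)·-1.429 - (-3)·-0.968) / (-7) = 0.354
Iteration 2:
  α = (-6 - (3)·-0.968 - (1)·0.354) / (7) = -0.493
  β = (-4 - (-4)·-0.493 - (-1)·0.354) / (9) = -0.624
  γ = (-1 - (1)·-0.493 - (-3)·-0.624) / (-7) = 0.340
Iteration 3:
  α = (-6 - (3)·-0.624 - (1)·0.340) / (7) = -0.638
  β = (-4 - (-4)·-0.638 - (-1)·0.340) / (9) = -0.690
  γ = (-1 - (1)·-0.638 - (-3)·-0.690) / (-7) = 0.347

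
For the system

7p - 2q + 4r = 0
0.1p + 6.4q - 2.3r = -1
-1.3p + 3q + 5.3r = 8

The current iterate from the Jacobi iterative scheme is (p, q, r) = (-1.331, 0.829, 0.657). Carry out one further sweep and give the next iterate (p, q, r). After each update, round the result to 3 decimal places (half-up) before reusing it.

(-0.139, 0.101, 0.714)

One sweep:
  p = (0 - (-2)·0.829 - (4)·0.657) / (7) = -0.139
  q = (-1 - (0.1)·-1.331 - (-2.3)·0.657) / (6.4) = 0.101
  r = (8 - (-1.3)·-1.331 - (3)·0.829) / (5.3) = 0.714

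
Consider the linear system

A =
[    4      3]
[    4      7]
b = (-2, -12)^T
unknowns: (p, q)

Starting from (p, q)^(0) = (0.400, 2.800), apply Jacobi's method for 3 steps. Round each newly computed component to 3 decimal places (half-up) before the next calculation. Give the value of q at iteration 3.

-2.261

Iteration 1:
  p = (-2 - (3)·2.800) / (4) = -2.600
  q = (-12 - (4)·0.400) / (7) = -1.943
Iteration 2:
  p = (-2 - (3)·-1.943) / (4) = 0.957
  q = (-12 - (4)·-2.600) / (7) = -0.229
Iteration 3:
  p = (-2 - (3)·-0.229) / (4) = -0.328
  q = (-12 - (4)·0.957) / (7) = -2.261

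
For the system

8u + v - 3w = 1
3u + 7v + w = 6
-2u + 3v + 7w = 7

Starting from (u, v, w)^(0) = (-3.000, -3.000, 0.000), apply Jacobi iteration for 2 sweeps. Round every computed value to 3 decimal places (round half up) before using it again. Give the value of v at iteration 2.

0.439

Iteration 1:
  u = (1 - (1)·-3.000 - (-3)·0.000) / (8) = 0.500
  v = (6 - (3)·-3.000 - (1)·0.000) / (7) = 2.143
  w = (7 - (-2)·-3.000 - (3)·-3.000) / (7) = 1.429
Iteration 2:
  u = (1 - (1)·2.143 - (-3)·1.429) / (8) = 0.393
  v = (6 - (3)·0.500 - (1)·1.429) / (7) = 0.439
  w = (7 - (-2)·0.500 - (3)·2.143) / (7) = 0.224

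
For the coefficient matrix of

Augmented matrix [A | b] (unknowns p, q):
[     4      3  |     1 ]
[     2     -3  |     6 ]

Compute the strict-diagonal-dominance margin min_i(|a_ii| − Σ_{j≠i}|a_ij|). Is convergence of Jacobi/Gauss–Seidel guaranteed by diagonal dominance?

row 1: |4| − (3) = 1
row 2: |-3| − (2) = 1
minimum over rows = 1 → strictly diagonally dominant (convergence guaranteed)

1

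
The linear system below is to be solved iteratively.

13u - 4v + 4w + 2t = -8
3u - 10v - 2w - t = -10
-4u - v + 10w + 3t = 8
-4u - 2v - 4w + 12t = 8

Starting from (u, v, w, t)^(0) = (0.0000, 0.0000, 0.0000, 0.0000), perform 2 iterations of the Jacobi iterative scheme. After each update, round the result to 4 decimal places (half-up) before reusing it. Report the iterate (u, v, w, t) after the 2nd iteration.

Iteration 1:
  u = (-8 - (-4)·0.0000 - (4)·0.0000 - (2)·0.0000) / (13) = -0.6154
  v = (-10 - (3)·0.0000 - (-2)·0.0000 - (-1)·0.0000) / (-10) = 1.0000
  w = (8 - (-4)·0.0000 - (-1)·0.0000 - (3)·0.0000) / (10) = 0.8000
  t = (8 - (-4)·0.0000 - (-2)·0.0000 - (-4)·0.0000) / (12) = 0.6667
Iteration 2:
  u = (-8 - (-4)·1.0000 - (4)·0.8000 - (2)·0.6667) / (13) = -0.6564
  v = (-10 - (3)·-0.6154 - (-2)·0.8000 - (-1)·0.6667) / (-10) = 0.5887
  w = (8 - (-4)·-0.6154 - (-1)·1.0000 - (3)·0.6667) / (10) = 0.4538
  t = (8 - (-4)·-0.6154 - (-2)·1.0000 - (-4)·0.8000) / (12) = 0.8949

(-0.6564, 0.5887, 0.4538, 0.8949)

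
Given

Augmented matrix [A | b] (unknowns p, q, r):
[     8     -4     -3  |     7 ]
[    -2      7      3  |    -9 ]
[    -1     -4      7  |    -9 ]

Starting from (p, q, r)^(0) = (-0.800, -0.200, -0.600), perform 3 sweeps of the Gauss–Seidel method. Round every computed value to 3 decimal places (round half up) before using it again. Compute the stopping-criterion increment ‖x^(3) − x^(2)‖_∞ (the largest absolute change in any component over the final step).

0.145

Iteration 1:
  p = (7 - (-4)·-0.200 - (-3)·-0.600) / (8) = 0.550
  q = (-9 - (-2)·0.550 - (3)·-0.600) / (7) = -0.871
  r = (-9 - (-1)·0.550 - (-4)·-0.871) / (7) = -1.705
Iteration 2:
  p = (7 - (-4)·-0.871 - (-3)·-1.705) / (8) = -0.200
  q = (-9 - (-2)·-0.200 - (3)·-1.705) / (7) = -0.612
  r = (-9 - (-1)·-0.200 - (-4)·-0.612) / (7) = -1.664
Iteration 3:
  p = (7 - (-4)·-0.612 - (-3)·-1.664) / (8) = -0.055
  q = (-9 - (-2)·-0.055 - (3)·-1.664) / (7) = -0.588
  r = (-9 - (-1)·-0.055 - (-4)·-0.588) / (7) = -1.630
Change: (0.145, 0.024, 0.034) → max |·| = 0.145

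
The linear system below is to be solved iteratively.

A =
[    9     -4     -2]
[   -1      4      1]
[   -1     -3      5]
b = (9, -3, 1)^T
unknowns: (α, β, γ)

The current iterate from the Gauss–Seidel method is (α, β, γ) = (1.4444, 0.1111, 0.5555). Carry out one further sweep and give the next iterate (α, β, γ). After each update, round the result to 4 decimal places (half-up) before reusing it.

(1.1728, -0.5957, 0.0771)

One sweep:
  α = (9 - (-4)·0.1111 - (-2)·0.5555) / (9) = 1.1728
  β = (-3 - (-1)·1.1728 - (1)·0.5555) / (4) = -0.5957
  γ = (1 - (-1)·1.1728 - (-3)·-0.5957) / (5) = 0.0771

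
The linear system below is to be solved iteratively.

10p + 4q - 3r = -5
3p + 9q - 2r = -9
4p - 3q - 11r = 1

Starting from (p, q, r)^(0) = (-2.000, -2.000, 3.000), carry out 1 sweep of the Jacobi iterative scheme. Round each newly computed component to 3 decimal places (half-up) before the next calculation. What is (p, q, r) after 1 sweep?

Iteration 1:
  p = (-5 - (4)·-2.000 - (-3)·3.000) / (10) = 1.200
  q = (-9 - (3)·-2.000 - (-2)·3.000) / (9) = 0.333
  r = (1 - (4)·-2.000 - (-3)·-2.000) / (-11) = -0.273

(1.200, 0.333, -0.273)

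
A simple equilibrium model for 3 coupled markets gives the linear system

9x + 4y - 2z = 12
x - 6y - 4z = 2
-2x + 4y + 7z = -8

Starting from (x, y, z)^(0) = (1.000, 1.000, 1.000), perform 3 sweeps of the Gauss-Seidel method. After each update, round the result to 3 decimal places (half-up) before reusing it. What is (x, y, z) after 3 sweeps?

Iteration 1:
  x = (12 - (4)·1.000 - (-2)·1.000) / (9) = 1.111
  y = (2 - (1)·1.111 - (-4)·1.000) / (-6) = -0.815
  z = (-8 - (-2)·1.111 - (4)·-0.815) / (7) = -0.360
Iteration 2:
  x = (12 - (4)·-0.815 - (-2)·-0.360) / (9) = 1.616
  y = (2 - (1)·1.616 - (-4)·-0.360) / (-6) = 0.176
  z = (-8 - (-2)·1.616 - (4)·0.176) / (7) = -0.782
Iteration 3:
  x = (12 - (4)·0.176 - (-2)·-0.782) / (9) = 1.081
  y = (2 - (1)·1.081 - (-4)·-0.782) / (-6) = 0.368
  z = (-8 - (-2)·1.081 - (4)·0.368) / (7) = -1.044

(1.081, 0.368, -1.044)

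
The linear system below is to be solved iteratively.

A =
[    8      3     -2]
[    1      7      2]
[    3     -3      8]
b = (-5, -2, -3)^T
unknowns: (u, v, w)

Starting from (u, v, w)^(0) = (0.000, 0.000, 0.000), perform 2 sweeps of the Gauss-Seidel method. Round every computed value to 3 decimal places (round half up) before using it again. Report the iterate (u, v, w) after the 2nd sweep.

Iteration 1:
  u = (-5 - (3)·0.000 - (-2)·0.000) / (8) = -0.625
  v = (-2 - (1)·-0.625 - (2)·0.000) / (7) = -0.196
  w = (-3 - (3)·-0.625 - (-3)·-0.196) / (8) = -0.214
Iteration 2:
  u = (-5 - (3)·-0.196 - (-2)·-0.214) / (8) = -0.605
  v = (-2 - (1)·-0.605 - (2)·-0.214) / (7) = -0.138
  w = (-3 - (3)·-0.605 - (-3)·-0.138) / (8) = -0.200

(-0.605, -0.138, -0.200)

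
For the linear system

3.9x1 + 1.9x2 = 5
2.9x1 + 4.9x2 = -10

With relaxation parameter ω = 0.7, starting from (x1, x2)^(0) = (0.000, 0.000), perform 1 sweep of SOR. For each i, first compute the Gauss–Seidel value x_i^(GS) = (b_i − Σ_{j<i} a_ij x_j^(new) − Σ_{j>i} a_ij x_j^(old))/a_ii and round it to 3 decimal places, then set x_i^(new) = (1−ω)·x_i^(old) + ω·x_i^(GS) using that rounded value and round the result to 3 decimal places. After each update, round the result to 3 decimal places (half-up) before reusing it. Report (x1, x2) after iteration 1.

Iteration 1:
  x1: GS value = (5 - (1.9)·0.000) / (3.9) = 1.282;  x1 ← (1−ω)·0.000 + ω·1.282 = 0.897
  x2: GS value = (-10 - (2.9)·0.897) / (4.9) = -2.572;  x2 ← (1−ω)·0.000 + ω·-2.572 = -1.800

(0.897, -1.800)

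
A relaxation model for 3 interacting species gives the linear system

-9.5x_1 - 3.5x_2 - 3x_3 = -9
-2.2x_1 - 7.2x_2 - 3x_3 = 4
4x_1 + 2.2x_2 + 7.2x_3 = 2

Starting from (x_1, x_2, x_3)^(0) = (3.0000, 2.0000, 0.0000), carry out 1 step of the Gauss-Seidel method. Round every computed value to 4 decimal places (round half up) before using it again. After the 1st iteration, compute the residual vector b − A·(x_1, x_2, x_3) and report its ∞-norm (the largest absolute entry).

Iteration 1:
  x_1 = (-9 - (-3.5)·2.0000 - (-3)·0.0000) / (-9.5) = 0.2105
  x_2 = (4 - (-2.2)·0.2105 - (-3)·0.0000) / (-7.2) = -0.6199
  x_3 = (2 - (4)·0.2105 - (2.2)·-0.6199) / (7.2) = 0.3502
Residual b − A·x = (-8.1193, 1.0504, 0.0003); ∞-norm = 8.1193

8.1193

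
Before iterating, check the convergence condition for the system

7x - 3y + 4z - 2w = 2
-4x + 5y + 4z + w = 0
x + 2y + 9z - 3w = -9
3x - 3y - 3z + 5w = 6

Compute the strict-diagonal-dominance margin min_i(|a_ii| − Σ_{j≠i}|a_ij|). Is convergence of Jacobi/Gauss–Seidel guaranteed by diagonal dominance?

-4

row 1: |7| − (3+4+2) = -2
row 2: |5| − (4+4+1) = -4
row 3: |9| − (1+2+3) = 3
row 4: |5| − (3+3+3) = -4
minimum over rows = -4 → not strictly diagonally dominant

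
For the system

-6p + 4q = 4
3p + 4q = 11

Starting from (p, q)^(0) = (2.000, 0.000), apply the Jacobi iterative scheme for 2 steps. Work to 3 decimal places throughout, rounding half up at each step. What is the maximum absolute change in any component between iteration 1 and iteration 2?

2.000

Iteration 1:
  p = (4 - (4)·0.000) / (-6) = -0.667
  q = (11 - (3)·2.000) / (4) = 1.250
Iteration 2:
  p = (4 - (4)·1.250) / (-6) = 0.167
  q = (11 - (3)·-0.667) / (4) = 3.250
Change: (0.834, 2.000) → max |·| = 2.000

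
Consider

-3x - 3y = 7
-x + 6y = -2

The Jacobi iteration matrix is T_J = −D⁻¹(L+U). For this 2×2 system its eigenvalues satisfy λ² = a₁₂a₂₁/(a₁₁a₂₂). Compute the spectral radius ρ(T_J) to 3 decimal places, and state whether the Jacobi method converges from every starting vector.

0.408

a₁₂a₂₁/(a₁₁a₂₂) = (-3)·(-1) / ((-3)·(6)) = -0.166667
ρ = √|-0.166667| = √0.166667 = 0.408
ρ < 1, so Jacobi converges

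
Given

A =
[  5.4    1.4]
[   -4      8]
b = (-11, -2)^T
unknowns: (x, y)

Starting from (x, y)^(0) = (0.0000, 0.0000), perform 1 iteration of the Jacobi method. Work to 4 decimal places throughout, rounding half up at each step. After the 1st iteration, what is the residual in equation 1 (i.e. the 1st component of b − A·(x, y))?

0.3498

Iteration 1:
  x = (-11 - (1.4)·0.0000) / (5.4) = -2.0370
  y = (-2 - (-4)·0.0000) / (8) = -0.2500
Residual b − A·x = (0.3498, -8.1480)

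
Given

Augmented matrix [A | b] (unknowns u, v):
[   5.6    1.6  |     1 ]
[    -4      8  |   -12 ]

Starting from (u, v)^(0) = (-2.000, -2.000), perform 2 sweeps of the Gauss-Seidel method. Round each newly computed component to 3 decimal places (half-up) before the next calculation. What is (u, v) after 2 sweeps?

(0.500, -1.250)

Iteration 1:
  u = (1 - (1.6)·-2.000) / (5.6) = 0.750
  v = (-12 - (-4)·0.750) / (8) = -1.125
Iteration 2:
  u = (1 - (1.6)·-1.125) / (5.6) = 0.500
  v = (-12 - (-4)·0.500) / (8) = -1.250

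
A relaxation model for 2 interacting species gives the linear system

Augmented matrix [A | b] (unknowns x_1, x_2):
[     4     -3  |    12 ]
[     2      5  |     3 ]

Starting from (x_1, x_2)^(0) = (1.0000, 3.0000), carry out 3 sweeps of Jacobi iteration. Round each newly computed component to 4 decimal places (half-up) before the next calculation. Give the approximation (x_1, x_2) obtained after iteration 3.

(1.8750, -0.6600)

Iteration 1:
  x_1 = (12 - (-3)·3.0000) / (4) = 5.2500
  x_2 = (3 - (2)·1.0000) / (5) = 0.2000
Iteration 2:
  x_1 = (12 - (-3)·0.2000) / (4) = 3.1500
  x_2 = (3 - (2)·5.2500) / (5) = -1.5000
Iteration 3:
  x_1 = (12 - (-3)·-1.5000) / (4) = 1.8750
  x_2 = (3 - (2)·3.1500) / (5) = -0.6600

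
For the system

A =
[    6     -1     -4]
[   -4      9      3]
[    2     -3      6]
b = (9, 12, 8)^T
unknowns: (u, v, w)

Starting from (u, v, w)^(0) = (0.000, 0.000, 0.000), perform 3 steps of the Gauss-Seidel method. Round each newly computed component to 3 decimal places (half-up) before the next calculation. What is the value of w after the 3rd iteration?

1.469

Iteration 1:
  u = (9 - (-1)·0.000 - (-4)·0.000) / (6) = 1.500
  v = (12 - (-4)·1.500 - (3)·0.000) / (9) = 2.000
  w = (8 - (2)·1.500 - (-3)·2.000) / (6) = 1.833
Iteration 2:
  u = (9 - (-1)·2.000 - (-4)·1.833) / (6) = 3.055
  v = (12 - (-4)·3.055 - (3)·1.833) / (9) = 2.080
  w = (8 - (2)·3.055 - (-3)·2.080) / (6) = 1.355
Iteration 3:
  u = (9 - (-1)·2.080 - (-4)·1.355) / (6) = 2.750
  v = (12 - (-4)·2.750 - (3)·1.355) / (9) = 2.104
  w = (8 - (2)·2.750 - (-3)·2.104) / (6) = 1.469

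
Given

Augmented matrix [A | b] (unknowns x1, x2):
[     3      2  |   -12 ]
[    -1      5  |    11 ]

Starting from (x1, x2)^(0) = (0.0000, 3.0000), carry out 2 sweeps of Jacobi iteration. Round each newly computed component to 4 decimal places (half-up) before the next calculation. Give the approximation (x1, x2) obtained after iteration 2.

(-5.4667, 1.0000)

Iteration 1:
  x1 = (-12 - (2)·3.0000) / (3) = -6.0000
  x2 = (11 - (-1)·0.0000) / (5) = 2.2000
Iteration 2:
  x1 = (-12 - (2)·2.2000) / (3) = -5.4667
  x2 = (11 - (-1)·-6.0000) / (5) = 1.0000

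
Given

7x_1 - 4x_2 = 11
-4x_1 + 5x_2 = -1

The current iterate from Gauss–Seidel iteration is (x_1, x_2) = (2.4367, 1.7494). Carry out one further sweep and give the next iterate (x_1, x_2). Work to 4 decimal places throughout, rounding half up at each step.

(2.5711, 1.8569)

One sweep:
  x_1 = (11 - (-4)·1.7494) / (7) = 2.5711
  x_2 = (-1 - (-4)·2.5711) / (5) = 1.8569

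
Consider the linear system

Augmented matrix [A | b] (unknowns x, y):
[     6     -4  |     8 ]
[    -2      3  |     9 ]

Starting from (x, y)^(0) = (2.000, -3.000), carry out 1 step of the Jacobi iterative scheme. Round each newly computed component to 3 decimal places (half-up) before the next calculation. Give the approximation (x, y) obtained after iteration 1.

Iteration 1:
  x = (8 - (-4)·-3.000) / (6) = -0.667
  y = (9 - (-2)·2.000) / (3) = 4.333

(-0.667, 4.333)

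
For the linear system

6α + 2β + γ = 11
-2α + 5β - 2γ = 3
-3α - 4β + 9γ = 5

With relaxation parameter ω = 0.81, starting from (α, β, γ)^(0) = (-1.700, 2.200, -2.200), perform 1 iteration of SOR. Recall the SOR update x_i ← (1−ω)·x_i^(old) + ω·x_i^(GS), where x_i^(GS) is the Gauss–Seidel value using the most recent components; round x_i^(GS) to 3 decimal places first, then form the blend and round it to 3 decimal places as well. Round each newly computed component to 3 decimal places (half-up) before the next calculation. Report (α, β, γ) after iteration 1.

Iteration 1:
  α: GS value = (11 - (2)·2.200 - (1)·-2.200) / (6) = 1.467;  α ← (1−ω)·-1.700 + ω·1.467 = 0.865
  β: GS value = (3 - (-2)·0.865 - (-2)·-2.200) / (5) = 0.066;  β ← (1−ω)·2.200 + ω·0.066 = 0.471
  γ: GS value = (5 - (-3)·0.865 - (-4)·0.471) / (9) = 1.053;  γ ← (1−ω)·-2.200 + ω·1.053 = 0.435

(0.865, 0.471, 0.435)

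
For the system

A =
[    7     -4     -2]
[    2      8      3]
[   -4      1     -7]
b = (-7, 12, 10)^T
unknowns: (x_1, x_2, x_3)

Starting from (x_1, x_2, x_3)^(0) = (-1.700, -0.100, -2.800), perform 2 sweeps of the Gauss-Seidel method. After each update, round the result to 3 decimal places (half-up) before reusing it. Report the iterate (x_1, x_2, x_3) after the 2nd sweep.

(0.740, 1.291, -1.667)

Iteration 1:
  x_1 = (-7 - (-4)·-0.100 - (-2)·-2.800) / (7) = -1.857
  x_2 = (12 - (2)·-1.857 - (3)·-2.800) / (8) = 3.014
  x_3 = (10 - (-4)·-1.857 - (1)·3.014) / (-7) = 0.063
Iteration 2:
  x_1 = (-7 - (-4)·3.014 - (-2)·0.063) / (7) = 0.740
  x_2 = (12 - (2)·0.740 - (3)·0.063) / (8) = 1.291
  x_3 = (10 - (-4)·0.740 - (1)·1.291) / (-7) = -1.667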